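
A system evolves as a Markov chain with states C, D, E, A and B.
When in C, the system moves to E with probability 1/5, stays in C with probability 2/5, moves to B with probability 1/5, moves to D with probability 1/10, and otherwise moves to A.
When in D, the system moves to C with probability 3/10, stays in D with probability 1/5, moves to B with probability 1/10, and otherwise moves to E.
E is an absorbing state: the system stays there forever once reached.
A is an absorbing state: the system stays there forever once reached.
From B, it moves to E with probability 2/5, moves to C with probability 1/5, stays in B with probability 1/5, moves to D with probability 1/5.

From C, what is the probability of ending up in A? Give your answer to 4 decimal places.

Let h(s) be the probability of absorption at A starting from transient state s. Then h(A) = 1 and h(E) = 0. By first-step analysis:
h(C) = 0.4·h(C) + 0.1·h(D) + 0.2·0 + 0.1·1 + 0.2·h(B)
h(D) = 0.3·h(C) + 0.2·h(D) + 0.4·0 + 0.1·h(B)
h(B) = 0.2·h(C) + 0.2·h(D) + 0.4·0 + 0.2·h(B)
Solving: h(C) = 0.2053, h(D) = 0.0861, h(B) = 0.0728.
Starting from C, the probability is 0.2053.

0.2053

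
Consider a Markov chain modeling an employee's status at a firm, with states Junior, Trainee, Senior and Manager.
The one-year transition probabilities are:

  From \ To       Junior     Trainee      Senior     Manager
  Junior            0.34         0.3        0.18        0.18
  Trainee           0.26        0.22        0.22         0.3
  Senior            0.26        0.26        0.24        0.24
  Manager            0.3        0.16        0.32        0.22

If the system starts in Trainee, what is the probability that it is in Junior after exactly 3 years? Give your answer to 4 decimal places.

Propagate the distribution vector 3 years from Trainee.
After 0 years: (0.0000, 1.0000, 0.0000, 0.0000)
After 1 year: (0.2600, 0.2200, 0.2200, 0.3000)
After 2 years: (0.2928, 0.2316, 0.2440, 0.2316)
After 3 years: (0.2927, 0.2393, 0.2363, 0.2317)
P(in Junior after 3 years) = 0.2927

0.2927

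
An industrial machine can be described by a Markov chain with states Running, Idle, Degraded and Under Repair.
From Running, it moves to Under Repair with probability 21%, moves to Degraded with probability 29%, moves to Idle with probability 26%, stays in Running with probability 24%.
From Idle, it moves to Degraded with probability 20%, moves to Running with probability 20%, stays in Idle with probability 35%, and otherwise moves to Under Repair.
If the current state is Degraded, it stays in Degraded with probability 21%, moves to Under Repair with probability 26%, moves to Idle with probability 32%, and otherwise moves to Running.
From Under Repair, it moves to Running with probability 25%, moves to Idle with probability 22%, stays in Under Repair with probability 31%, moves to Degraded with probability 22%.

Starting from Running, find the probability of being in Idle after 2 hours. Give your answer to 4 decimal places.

Propagate the distribution vector 2 hours from Running.
After 0 hours: (1.0000, 0.0000, 0.0000, 0.0000)
After 1 hour: (0.2400, 0.2600, 0.2900, 0.2100)
After 2 hours: (0.2230, 0.2924, 0.2287, 0.2559)
P(in Idle after 2 hours) = 0.2924

0.2924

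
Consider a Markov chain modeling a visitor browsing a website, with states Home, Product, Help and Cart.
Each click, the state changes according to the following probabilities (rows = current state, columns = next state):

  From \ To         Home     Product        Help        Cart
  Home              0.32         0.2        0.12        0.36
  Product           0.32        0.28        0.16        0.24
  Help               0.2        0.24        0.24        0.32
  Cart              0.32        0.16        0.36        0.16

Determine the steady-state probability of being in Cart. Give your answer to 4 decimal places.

0.2711

Let the stationary distribution be π with π = πP and π_1 + π_2 + π_3 + π_4 = 1.
π_1 = 0.32·π_1 + 0.32·π_2 + 0.2·π_3 + 0.32·π_4
π_2 = 0.2·π_1 + 0.28·π_2 + 0.24·π_3 + 0.16·π_4
π_3 = 0.12·π_1 + 0.16·π_2 + 0.24·π_3 + 0.36·π_4
Solving with the normalization constraint gives π = (0.2936, 0.2152, 0.2201, 0.2711).
So the stationary probability of Cart is 0.2711.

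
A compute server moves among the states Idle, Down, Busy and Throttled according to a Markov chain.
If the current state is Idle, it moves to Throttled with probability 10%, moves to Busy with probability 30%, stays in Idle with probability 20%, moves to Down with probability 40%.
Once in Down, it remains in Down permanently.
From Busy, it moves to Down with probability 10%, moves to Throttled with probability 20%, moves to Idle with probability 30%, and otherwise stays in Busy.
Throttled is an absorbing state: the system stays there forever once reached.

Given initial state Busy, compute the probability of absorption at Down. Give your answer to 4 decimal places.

Let h(s) be the probability of absorption at Down starting from transient state s. Then h(Down) = 1 and h(Throttled) = 0. By first-step analysis:
h(Idle) = 0.2·h(Idle) + 0.4·1 + 0.3·h(Busy) + 0.1·0
h(Busy) = 0.3·h(Idle) + 0.1·1 + 0.4·h(Busy) + 0.2·0
Solving: h(Idle) = 0.6923, h(Busy) = 0.5128.
Starting from Busy, the probability is 0.5128.

0.5128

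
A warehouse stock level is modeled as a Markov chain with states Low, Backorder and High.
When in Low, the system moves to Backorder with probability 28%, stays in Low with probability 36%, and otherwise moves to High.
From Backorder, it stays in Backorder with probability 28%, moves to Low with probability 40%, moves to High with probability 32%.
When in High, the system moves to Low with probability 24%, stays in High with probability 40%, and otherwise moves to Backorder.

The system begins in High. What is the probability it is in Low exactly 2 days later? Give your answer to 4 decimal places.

Sum over the intermediate state after 1 day:
P = P(High→Low)·P(Low→Low) + P(High→Backorder)·P(Backorder→Low) + P(High→High)·P(High→Low)
  = 0.24×0.36 + 0.36×0.4 + 0.4×0.24
  = 0.0864 + 0.1440 + 0.0960 = 0.3264

0.3264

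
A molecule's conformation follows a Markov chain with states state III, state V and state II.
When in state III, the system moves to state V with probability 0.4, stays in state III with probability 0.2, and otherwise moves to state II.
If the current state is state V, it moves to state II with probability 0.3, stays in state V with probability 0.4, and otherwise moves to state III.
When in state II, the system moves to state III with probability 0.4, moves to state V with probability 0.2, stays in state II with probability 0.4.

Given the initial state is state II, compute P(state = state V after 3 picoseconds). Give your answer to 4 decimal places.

Propagate the distribution vector 3 picoseconds from state II.
After 0 picoseconds: (0.0000, 0.0000, 1.0000)
After 1 picosecond: (0.4000, 0.2000, 0.4000)
After 2 picoseconds: (0.3000, 0.3200, 0.3800)
After 3 picoseconds: (0.3080, 0.3240, 0.3680)
P(in state V after 3 picoseconds) = 0.3240

0.3240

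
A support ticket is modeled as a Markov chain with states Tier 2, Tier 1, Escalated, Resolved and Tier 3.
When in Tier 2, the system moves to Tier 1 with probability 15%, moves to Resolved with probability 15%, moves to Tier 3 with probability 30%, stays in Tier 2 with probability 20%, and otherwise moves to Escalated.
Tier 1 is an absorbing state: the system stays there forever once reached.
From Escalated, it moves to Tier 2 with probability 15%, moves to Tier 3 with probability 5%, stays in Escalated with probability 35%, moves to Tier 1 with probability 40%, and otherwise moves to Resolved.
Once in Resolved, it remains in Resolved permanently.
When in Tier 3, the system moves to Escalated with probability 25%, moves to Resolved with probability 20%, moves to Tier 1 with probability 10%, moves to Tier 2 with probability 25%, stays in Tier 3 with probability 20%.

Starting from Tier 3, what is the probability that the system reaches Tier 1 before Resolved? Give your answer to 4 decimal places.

Let h(s) be the probability of absorption at Tier 1 starting from transient state s. Then h(Tier 1) = 1 and h(Resolved) = 0. By first-step analysis:
h(Tier 2) = 0.2·h(Tier 2) + 0.15·1 + 0.2·h(Escalated) + 0.15·0 + 0.3·h(Tier 3)
h(Escalated) = 0.15·h(Tier 2) + 0.4·1 + 0.35·h(Escalated) + 0.05·0 + 0.05·h(Tier 3)
h(Tier 3) = 0.25·h(Tier 2) + 0.1·1 + 0.25·h(Escalated) + 0.2·0 + 0.2·h(Tier 3)
Solving: h(Tier 2) = 0.5966, h(Escalated) = 0.7962, h(Tier 3) = 0.5603.
Starting from Tier 3, the probability is 0.5603.

0.5603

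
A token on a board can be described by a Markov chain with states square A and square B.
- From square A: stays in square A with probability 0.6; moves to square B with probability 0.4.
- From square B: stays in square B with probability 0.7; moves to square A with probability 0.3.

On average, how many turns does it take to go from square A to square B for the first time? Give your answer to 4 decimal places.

2.5000

Let t(s) be the expected number of turns to first reach square B from state s, with t(square B) = 0. Conditioning on the first turn:
t(square A) = 1 + 0.6·t(square A)
Solving: t(square A) = 2.5000.
Expected turns from square A to square B: 2.5000.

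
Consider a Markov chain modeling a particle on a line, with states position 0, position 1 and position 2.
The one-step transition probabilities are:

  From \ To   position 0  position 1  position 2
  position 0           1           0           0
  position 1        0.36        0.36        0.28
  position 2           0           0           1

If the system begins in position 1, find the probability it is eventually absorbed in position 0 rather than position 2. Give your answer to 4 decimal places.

Let h(s) be the probability of absorption at position 0 starting from transient state s. Then h(position 0) = 1 and h(position 2) = 0. By first-step analysis:
h(position 1) = 0.36·1 + 0.36·h(position 1) + 0.28·0
Solving: h(position 1) = 0.5625.
Starting from position 1, the probability is 0.5625.

0.5625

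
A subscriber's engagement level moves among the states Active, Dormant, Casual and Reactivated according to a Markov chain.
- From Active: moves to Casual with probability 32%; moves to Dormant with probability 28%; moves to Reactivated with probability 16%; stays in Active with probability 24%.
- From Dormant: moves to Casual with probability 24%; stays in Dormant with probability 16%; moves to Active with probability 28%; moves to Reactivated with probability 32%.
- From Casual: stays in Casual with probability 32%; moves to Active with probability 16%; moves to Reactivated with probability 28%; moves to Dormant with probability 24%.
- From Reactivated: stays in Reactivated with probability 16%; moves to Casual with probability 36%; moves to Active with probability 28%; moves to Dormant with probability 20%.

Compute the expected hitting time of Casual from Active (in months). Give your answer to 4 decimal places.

Let t(s) be the expected number of months to first reach Casual from state s, with t(Casual) = 0. Conditioning on the first month:
t(Active) = 1 + 0.24·t(Active) + 0.28·t(Dormant) + 0.16·t(Reactivated)
t(Dormant) = 1 + 0.28·t(Active) + 0.16·t(Dormant) + 0.32·t(Reactivated)
t(Reactivated) = 1 + 0.28·t(Active) + 0.2·t(Dormant) + 0.16·t(Reactivated)
Solving: t(Active) = 3.2358, t(Dormant) = 3.4461, t(Reactivated) = 3.0896.
Expected months from Active to Casual: 3.2358.

3.2358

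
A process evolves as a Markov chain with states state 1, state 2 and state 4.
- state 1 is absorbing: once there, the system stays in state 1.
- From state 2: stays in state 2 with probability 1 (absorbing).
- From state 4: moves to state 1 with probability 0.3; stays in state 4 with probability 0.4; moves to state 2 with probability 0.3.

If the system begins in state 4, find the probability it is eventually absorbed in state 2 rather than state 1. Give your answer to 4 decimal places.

0.5000

Let h(s) be the probability of absorption at state 2 starting from transient state s. Then h(state 2) = 1 and h(state 1) = 0. By first-step analysis:
h(state 4) = 0.3·0 + 0.3·1 + 0.4·h(state 4)
Solving: h(state 4) = 0.5000.
Starting from state 4, the probability is 0.5000.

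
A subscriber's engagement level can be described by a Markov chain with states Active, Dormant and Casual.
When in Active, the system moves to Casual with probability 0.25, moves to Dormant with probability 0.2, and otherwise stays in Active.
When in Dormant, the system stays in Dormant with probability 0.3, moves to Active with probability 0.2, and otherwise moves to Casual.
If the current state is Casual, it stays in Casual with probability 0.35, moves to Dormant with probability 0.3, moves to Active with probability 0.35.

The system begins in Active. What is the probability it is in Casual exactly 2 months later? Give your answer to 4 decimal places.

0.3250

Sum over the intermediate state after 1 month:
P = P(Active→Active)·P(Active→Casual) + P(Active→Dormant)·P(Dormant→Casual) + P(Active→Casual)·P(Casual→Casual)
  = 0.55×0.25 + 0.2×0.5 + 0.25×0.35
  = 0.1375 + 0.1000 + 0.0875 = 0.3250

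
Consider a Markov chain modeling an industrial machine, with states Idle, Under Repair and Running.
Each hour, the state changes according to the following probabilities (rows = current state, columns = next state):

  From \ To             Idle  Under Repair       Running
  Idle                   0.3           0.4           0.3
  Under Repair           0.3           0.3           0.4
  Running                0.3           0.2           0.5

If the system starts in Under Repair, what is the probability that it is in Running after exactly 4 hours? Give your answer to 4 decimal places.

0.4111

Propagate the distribution vector 4 hours from Under Repair.
After 0 hours: (0.0000, 1.0000, 0.0000)
After 1 hour: (0.3000, 0.3000, 0.4000)
After 2 hours: (0.3000, 0.2900, 0.4100)
After 3 hours: (0.3000, 0.2890, 0.4110)
After 4 hours: (0.3000, 0.2889, 0.4111)
P(in Running after 4 hours) = 0.4111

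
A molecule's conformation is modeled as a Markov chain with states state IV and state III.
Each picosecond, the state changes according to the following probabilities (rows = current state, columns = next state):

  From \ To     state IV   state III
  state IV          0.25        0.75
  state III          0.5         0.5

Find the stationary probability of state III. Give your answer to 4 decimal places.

0.6000

Let the stationary distribution be π with π = πP and π_1 + π_2 = 1.
π_1 = 0.25·π_1 + 0.5·π_2
Solving with the normalization constraint gives π = (0.4000, 0.6000).
So the stationary probability of state III is 0.6000.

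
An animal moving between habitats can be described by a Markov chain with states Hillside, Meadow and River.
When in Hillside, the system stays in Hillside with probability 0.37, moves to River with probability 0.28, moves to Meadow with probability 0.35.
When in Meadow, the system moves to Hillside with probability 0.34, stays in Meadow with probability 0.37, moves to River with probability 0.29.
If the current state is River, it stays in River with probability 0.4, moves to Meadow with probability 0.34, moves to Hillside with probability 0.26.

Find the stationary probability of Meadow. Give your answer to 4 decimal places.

Let the stationary distribution be π with π = πP and π_1 + π_2 + π_3 = 1.
π_1 = 0.37·π_1 + 0.34·π_2 + 0.26·π_3
π_2 = 0.35·π_1 + 0.37·π_2 + 0.34·π_3
Solving with the normalization constraint gives π = (0.3239, 0.3539, 0.3222).
So the stationary probability of Meadow is 0.3539.

0.3539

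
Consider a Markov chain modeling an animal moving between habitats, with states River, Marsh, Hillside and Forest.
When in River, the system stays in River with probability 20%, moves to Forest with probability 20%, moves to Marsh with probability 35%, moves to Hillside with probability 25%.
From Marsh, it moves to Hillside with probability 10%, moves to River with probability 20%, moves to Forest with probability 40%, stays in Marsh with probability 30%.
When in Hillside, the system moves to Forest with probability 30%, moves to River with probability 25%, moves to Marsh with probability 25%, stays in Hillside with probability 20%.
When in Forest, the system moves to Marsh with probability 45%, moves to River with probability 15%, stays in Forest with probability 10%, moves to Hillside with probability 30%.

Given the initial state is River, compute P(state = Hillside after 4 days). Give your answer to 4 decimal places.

Propagate the distribution vector 4 days from River.
After 0 days: (1.0000, 0.0000, 0.0000, 0.0000)
After 1 day: (0.2000, 0.3500, 0.2500, 0.2000)
After 2 days: (0.2025, 0.3275, 0.1950, 0.2750)
After 3 days: (0.1960, 0.3416, 0.2049, 0.2575)
After 4 days: (0.1974, 0.3382, 0.2014, 0.2631)
P(in Hillside after 4 days) = 0.2014

0.2014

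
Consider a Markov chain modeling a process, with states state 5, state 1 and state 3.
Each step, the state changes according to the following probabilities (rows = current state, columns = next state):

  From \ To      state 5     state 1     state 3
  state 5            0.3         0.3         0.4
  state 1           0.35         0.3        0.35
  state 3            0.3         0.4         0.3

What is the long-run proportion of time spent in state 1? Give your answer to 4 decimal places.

Let the stationary distribution be π with π = πP and π_1 + π_2 + π_3 = 1.
π_1 = 0.3·π_1 + 0.35·π_2 + 0.3·π_3
π_2 = 0.3·π_1 + 0.3·π_2 + 0.4·π_3
Solving with the normalization constraint gives π = (0.3167, 0.3348, 0.3484).
So the stationary probability of state 1 is 0.3348.

0.3348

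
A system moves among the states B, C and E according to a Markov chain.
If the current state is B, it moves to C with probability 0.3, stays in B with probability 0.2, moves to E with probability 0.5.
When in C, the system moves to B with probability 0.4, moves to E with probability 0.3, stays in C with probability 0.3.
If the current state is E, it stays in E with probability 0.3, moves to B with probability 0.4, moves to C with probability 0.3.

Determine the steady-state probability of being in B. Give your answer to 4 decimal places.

Let the stationary distribution be π with π = πP and π_1 + π_2 + π_3 = 1.
π_1 = 0.2·π_1 + 0.4·π_2 + 0.4·π_3
π_2 = 0.3·π_1 + 0.3·π_2 + 0.3·π_3
Solving with the normalization constraint gives π = (0.3333, 0.3000, 0.3667).
So the stationary probability of B is 0.3333.

0.3333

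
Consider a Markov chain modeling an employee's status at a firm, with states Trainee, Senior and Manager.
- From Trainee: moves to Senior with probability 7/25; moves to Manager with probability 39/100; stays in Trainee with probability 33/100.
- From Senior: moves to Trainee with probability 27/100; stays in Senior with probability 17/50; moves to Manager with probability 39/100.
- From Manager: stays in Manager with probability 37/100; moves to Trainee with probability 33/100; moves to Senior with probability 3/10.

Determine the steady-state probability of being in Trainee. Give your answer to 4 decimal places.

Let the stationary distribution be π with π = πP and π_1 + π_2 + π_3 = 1.
π_1 = 0.33·π_1 + 0.27·π_2 + 0.33·π_3
π_2 = 0.28·π_1 + 0.34·π_2 + 0.3·π_3
Solving with the normalization constraint gives π = (0.3116, 0.3060, 0.3824).
So the stationary probability of Trainee is 0.3116.

0.3116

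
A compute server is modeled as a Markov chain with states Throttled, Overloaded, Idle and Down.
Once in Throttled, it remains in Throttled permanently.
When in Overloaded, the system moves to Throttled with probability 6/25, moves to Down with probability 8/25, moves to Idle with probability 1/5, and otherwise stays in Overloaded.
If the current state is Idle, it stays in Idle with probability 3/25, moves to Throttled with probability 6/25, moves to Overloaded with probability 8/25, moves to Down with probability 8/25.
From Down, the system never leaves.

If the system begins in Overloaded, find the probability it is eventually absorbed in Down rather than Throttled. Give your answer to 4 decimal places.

Let h(s) be the probability of absorption at Down starting from transient state s. Then h(Down) = 1 and h(Throttled) = 0. By first-step analysis:
h(Overloaded) = 0.24·0 + 0.24·h(Overloaded) + 0.2·h(Idle) + 0.32·1
h(Idle) = 0.24·0 + 0.32·h(Overloaded) + 0.12·h(Idle) + 0.32·1
Solving: h(Overloaded) = 0.5714, h(Idle) = 0.5714.
Starting from Overloaded, the probability is 0.5714.

0.5714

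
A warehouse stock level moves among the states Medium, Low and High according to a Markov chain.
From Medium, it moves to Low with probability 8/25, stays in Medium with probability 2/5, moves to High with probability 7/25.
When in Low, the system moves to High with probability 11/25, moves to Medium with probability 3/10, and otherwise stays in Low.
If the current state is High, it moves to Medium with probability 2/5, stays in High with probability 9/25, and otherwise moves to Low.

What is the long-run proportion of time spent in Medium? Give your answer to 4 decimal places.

0.3725

Let the stationary distribution be π with π = πP and π_1 + π_2 + π_3 = 1.
π_1 = 0.4·π_1 + 0.3·π_2 + 0.4·π_3
π_2 = 0.32·π_1 + 0.26·π_2 + 0.24·π_3
Solving with the normalization constraint gives π = (0.3725, 0.2753, 0.3522).
So the stationary probability of Medium is 0.3725.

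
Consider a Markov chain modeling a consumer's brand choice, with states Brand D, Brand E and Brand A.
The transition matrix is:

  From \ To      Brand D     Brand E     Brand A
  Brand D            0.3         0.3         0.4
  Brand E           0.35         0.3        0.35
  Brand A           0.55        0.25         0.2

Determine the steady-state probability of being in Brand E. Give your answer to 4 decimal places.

0.2839

Let the stationary distribution be π with π = πP and π_1 + π_2 + π_3 = 1.
π_1 = 0.3·π_1 + 0.35·π_2 + 0.55·π_3
π_2 = 0.3·π_1 + 0.3·π_2 + 0.25·π_3
Solving with the normalization constraint gives π = (0.3946, 0.2839, 0.3215).
So the stationary probability of Brand E is 0.2839.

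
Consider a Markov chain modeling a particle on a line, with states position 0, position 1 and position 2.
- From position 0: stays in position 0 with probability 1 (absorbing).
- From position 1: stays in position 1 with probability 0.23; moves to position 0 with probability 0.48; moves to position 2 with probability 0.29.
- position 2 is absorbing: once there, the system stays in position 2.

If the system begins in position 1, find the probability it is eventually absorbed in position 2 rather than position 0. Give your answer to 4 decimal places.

Let h(s) be the probability of absorption at position 2 starting from transient state s. Then h(position 2) = 1 and h(position 0) = 0. By first-step analysis:
h(position 1) = 0.48·0 + 0.23·h(position 1) + 0.29·1
Solving: h(position 1) = 0.3766.
Starting from position 1, the probability is 0.3766.

0.3766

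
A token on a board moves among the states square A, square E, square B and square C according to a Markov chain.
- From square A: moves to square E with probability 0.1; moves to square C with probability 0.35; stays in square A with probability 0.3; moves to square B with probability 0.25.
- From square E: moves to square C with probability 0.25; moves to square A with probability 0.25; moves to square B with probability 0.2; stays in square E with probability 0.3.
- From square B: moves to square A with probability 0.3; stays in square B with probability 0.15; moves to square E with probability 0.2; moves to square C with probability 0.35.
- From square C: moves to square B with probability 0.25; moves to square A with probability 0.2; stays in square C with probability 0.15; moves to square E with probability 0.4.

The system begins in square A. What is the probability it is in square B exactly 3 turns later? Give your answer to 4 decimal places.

Propagate the distribution vector 3 turns from square A.
After 0 turns: (1.0000, 0.0000, 0.0000, 0.0000)
After 1 turn: (0.3000, 0.1000, 0.2500, 0.3500)
After 2 turns: (0.2600, 0.2500, 0.2200, 0.2700)
After 3 turns: (0.2605, 0.2530, 0.2155, 0.2710)
P(in square B after 3 turns) = 0.2155

0.2155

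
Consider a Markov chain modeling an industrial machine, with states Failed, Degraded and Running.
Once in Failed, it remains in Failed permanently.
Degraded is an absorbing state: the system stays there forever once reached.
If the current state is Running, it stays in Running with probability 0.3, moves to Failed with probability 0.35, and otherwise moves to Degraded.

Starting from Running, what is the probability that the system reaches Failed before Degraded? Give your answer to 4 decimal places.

0.5000

Let h(s) be the probability of absorption at Failed starting from transient state s. Then h(Failed) = 1 and h(Degraded) = 0. By first-step analysis:
h(Running) = 0.35·1 + 0.35·0 + 0.3·h(Running)
Solving: h(Running) = 0.5000.
Starting from Running, the probability is 0.5000.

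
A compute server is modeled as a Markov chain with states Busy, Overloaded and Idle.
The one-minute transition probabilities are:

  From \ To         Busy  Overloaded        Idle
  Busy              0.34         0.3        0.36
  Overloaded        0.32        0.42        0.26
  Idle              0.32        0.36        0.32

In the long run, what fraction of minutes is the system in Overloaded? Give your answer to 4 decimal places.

0.3621

Let the stationary distribution be π with π = πP and π_1 + π_2 + π_3 = 1.
π_1 = 0.34·π_1 + 0.32·π_2 + 0.32·π_3
π_2 = 0.3·π_1 + 0.42·π_2 + 0.36·π_3
Solving with the normalization constraint gives π = (0.3265, 0.3621, 0.3113).
So the stationary probability of Overloaded is 0.3621.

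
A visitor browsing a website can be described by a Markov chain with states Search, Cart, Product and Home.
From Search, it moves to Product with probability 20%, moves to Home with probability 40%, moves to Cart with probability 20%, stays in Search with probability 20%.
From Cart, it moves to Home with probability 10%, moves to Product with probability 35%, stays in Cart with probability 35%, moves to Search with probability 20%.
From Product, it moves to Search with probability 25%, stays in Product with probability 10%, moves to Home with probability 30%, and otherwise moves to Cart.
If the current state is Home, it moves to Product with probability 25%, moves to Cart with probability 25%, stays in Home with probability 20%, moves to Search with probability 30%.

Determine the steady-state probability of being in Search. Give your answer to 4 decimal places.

Let the stationary distribution be π with π = πP and π_1 + π_2 + π_3 + π_4 = 1.
π_1 = 0.2·π_1 + 0.2·π_2 + 0.25·π_3 + 0.3·π_4
π_2 = 0.2·π_1 + 0.35·π_2 + 0.35·π_3 + 0.25·π_4
π_3 = 0.2·π_1 + 0.35·π_2 + 0.1·π_3 + 0.25·π_4
Solving with the normalization constraint gives π = (0.2358, 0.2905, 0.2324, 0.2413).
So the stationary probability of Search is 0.2358.

0.2358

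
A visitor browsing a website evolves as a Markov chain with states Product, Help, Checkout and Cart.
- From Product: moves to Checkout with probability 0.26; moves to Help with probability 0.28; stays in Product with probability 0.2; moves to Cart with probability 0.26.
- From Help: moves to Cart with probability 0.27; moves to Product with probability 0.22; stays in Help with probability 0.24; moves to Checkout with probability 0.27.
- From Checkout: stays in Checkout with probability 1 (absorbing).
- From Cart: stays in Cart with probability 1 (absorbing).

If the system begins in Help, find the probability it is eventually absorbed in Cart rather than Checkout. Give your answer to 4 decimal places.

Let h(s) be the probability of absorption at Cart starting from transient state s. Then h(Cart) = 1 and h(Checkout) = 0. By first-step analysis:
h(Product) = 0.2·h(Product) + 0.28·h(Help) + 0.26·0 + 0.26·1
h(Help) = 0.22·h(Product) + 0.24·h(Help) + 0.27·0 + 0.27·1
Solving: h(Product) = 0.5000, h(Help) = 0.5000.
Starting from Help, the probability is 0.5000.

0.5000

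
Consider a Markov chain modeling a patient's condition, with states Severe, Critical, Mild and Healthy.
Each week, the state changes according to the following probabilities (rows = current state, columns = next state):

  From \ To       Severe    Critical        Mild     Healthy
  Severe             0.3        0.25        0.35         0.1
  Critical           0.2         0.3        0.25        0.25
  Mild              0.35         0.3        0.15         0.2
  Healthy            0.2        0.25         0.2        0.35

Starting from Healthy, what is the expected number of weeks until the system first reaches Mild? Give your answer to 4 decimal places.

4.0569

Let t(s) be the expected number of weeks to first reach Mild from state s, with t(Mild) = 0. Conditioning on the first week:
t(Severe) = 1 + 0.3·t(Severe) + 0.25·t(Critical) + 0.1·t(Healthy)
t(Critical) = 1 + 0.2·t(Severe) + 0.3·t(Critical) + 0.25·t(Healthy)
t(Healthy) = 1 + 0.2·t(Severe) + 0.25·t(Critical) + 0.35·t(Healthy)
Solving: t(Severe) = 3.3808, t(Critical) = 3.8434, t(Healthy) = 4.0569.
Expected weeks from Healthy to Mild: 4.0569.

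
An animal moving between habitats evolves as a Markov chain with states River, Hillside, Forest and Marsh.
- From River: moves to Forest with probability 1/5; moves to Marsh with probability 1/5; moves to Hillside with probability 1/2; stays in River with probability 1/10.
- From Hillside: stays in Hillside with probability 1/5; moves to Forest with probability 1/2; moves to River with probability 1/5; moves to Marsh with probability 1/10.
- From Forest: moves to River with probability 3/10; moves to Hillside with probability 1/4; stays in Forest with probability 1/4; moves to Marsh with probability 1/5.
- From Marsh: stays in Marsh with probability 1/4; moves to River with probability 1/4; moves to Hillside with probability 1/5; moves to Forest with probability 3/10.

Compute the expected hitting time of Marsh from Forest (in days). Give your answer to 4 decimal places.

5.8542

Let t(s) be the expected number of days to first reach Marsh from state s, with t(Marsh) = 0. Conditioning on the first day:
t(River) = 1 + 0.1·t(River) + 0.5·t(Hillside) + 0.2·t(Forest)
t(Hillside) = 1 + 0.2·t(River) + 0.2·t(Hillside) + 0.5·t(Forest)
t(Forest) = 1 + 0.3·t(River) + 0.25·t(Hillside) + 0.25·t(Forest)
Solving: t(River) = 5.9681, t(Hillside) = 6.4009, t(Forest) = 5.8542.
Expected days from Forest to Marsh: 5.8542.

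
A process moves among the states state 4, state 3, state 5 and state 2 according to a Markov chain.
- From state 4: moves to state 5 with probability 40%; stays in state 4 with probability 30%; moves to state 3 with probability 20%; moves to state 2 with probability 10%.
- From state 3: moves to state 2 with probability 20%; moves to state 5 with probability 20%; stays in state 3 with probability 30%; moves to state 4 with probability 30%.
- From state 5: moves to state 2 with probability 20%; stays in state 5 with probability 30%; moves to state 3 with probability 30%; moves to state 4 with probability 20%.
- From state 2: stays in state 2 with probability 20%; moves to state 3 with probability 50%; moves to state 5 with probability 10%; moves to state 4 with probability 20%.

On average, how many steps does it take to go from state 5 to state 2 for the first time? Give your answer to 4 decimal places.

Let t(s) be the expected number of steps to first reach state 2 from state s, with t(state 2) = 0. Conditioning on the first step:
t(state 4) = 1 + 0.3·t(state 4) + 0.2·t(state 3) + 0.4·t(state 5)
t(state 3) = 1 + 0.3·t(state 4) + 0.3·t(state 3) + 0.2·t(state 5)
t(state 5) = 1 + 0.2·t(state 4) + 0.3·t(state 3) + 0.3·t(state 5)
Solving: t(state 4) = 6.3522, t(state 3) = 5.7862, t(state 5) = 5.7233.
Expected steps from state 5 to state 2: 5.7233.

5.7233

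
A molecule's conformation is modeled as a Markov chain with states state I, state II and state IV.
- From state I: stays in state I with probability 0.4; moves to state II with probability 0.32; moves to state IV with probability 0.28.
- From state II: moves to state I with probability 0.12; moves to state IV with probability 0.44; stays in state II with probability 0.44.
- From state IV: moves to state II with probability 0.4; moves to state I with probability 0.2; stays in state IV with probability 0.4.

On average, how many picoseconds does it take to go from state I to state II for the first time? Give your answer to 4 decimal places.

Let t(s) be the expected number of picoseconds to first reach state II from state s, with t(state II) = 0. Conditioning on the first picosecond:
t(state I) = 1 + 0.4·t(state I) + 0.28·t(state IV)
t(state IV) = 1 + 0.2·t(state I) + 0.4·t(state IV)
Solving: t(state I) = 2.8947, t(state IV) = 2.6316.
Expected picoseconds from state I to state II: 2.8947.

2.8947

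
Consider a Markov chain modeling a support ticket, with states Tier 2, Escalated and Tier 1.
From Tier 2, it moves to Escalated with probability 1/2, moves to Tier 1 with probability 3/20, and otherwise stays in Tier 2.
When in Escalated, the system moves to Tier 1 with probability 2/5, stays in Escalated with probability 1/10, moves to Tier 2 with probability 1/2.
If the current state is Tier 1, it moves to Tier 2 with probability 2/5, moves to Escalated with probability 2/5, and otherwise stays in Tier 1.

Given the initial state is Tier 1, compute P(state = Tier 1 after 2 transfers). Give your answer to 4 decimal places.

0.2600

Sum over the intermediate state after 1 transfer:
P = P(Tier 1→Tier 2)·P(Tier 2→Tier 1) + P(Tier 1→Escalated)·P(Escalated→Tier 1) + P(Tier 1→Tier 1)·P(Tier 1→Tier 1)
  = 0.4×0.15 + 0.4×0.4 + 0.2×0.2
  = 0.0600 + 0.1600 + 0.0400 = 0.2600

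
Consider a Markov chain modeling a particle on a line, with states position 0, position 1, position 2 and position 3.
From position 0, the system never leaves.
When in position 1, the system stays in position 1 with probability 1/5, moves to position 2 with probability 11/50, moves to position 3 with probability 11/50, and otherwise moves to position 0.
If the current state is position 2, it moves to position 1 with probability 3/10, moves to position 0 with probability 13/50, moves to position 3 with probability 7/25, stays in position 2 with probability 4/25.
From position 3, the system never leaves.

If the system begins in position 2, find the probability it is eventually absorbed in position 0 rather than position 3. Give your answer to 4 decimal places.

0.5215

Let h(s) be the probability of absorption at position 0 starting from transient state s. Then h(position 0) = 1 and h(position 3) = 0. By first-step analysis:
h(position 1) = 0.36·1 + 0.2·h(position 1) + 0.22·h(position 2) + 0.22·0
h(position 2) = 0.26·1 + 0.3·h(position 1) + 0.16·h(position 2) + 0.28·0
Solving: h(position 1) = 0.5934, h(position 2) = 0.5215.
Starting from position 2, the probability is 0.5215.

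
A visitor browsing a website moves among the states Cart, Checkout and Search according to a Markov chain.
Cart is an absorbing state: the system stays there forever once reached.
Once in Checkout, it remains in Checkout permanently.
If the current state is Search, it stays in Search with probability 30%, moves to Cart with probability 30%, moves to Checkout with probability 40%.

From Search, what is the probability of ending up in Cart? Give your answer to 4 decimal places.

0.4286

Let h(s) be the probability of absorption at Cart starting from transient state s. Then h(Cart) = 1 and h(Checkout) = 0. By first-step analysis:
h(Search) = 0.3·1 + 0.4·0 + 0.3·h(Search)
Solving: h(Search) = 0.4286.
Starting from Search, the probability is 0.4286.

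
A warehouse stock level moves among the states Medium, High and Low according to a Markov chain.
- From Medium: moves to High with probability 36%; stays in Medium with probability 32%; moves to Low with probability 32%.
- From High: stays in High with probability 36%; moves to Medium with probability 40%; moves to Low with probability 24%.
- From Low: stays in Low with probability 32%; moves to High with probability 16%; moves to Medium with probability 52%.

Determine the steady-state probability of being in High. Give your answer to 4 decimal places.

0.3008

Let the stationary distribution be π with π = πP and π_1 + π_2 + π_3 = 1.
π_1 = 0.32·π_1 + 0.4·π_2 + 0.52·π_3
π_2 = 0.36·π_1 + 0.36·π_2 + 0.16·π_3
Solving with the normalization constraint gives π = (0.4033, 0.3008, 0.2959).
So the stationary probability of High is 0.3008.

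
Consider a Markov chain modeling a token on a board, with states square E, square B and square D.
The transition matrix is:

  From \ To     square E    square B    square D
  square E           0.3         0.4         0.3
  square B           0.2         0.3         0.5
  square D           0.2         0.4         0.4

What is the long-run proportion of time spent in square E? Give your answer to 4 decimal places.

0.2222

Let the stationary distribution be π with π = πP and π_1 + π_2 + π_3 = 1.
π_1 = 0.3·π_1 + 0.2·π_2 + 0.2·π_3
π_2 = 0.4·π_1 + 0.3·π_2 + 0.4·π_3
Solving with the normalization constraint gives π = (0.2222, 0.3636, 0.4141).
So the stationary probability of square E is 0.2222.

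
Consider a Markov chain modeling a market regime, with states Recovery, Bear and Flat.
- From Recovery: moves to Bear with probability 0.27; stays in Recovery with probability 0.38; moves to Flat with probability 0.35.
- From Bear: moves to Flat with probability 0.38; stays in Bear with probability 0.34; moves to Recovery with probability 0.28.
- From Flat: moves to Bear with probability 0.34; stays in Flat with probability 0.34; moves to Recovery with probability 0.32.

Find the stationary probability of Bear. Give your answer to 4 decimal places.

0.3171

Let the stationary distribution be π with π = πP and π_1 + π_2 + π_3 = 1.
π_1 = 0.38·π_1 + 0.28·π_2 + 0.32·π_3
π_2 = 0.27·π_1 + 0.34·π_2 + 0.34·π_3
Solving with the normalization constraint gives π = (0.3269, 0.3171, 0.3560).
So the stationary probability of Bear is 0.3171.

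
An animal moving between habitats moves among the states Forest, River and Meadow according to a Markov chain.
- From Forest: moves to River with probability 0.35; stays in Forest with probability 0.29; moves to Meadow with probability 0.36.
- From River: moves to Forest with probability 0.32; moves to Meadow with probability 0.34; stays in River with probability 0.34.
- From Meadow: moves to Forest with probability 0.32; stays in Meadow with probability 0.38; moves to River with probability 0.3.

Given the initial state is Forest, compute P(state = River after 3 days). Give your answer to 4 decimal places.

Propagate the distribution vector 3 days from Forest.
After 0 days: (1.0000, 0.0000, 0.0000)
After 1 day: (0.2900, 0.3500, 0.3600)
After 2 days: (0.3113, 0.3285, 0.3602)
After 3 days: (0.3107, 0.3287, 0.3606)
P(in River after 3 days) = 0.3287

0.3287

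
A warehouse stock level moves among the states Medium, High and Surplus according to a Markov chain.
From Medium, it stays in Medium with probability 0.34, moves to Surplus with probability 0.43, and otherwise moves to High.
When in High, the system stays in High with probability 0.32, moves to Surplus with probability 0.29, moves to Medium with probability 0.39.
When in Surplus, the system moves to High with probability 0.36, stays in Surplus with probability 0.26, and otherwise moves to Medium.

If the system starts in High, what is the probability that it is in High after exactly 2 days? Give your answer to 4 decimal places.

0.2965

Sum over the intermediate state after 1 day:
P = P(High→Medium)·P(Medium→High) + P(High→High)·P(High→High) + P(High→Surplus)·P(Surplus→High)
  = 0.39×0.23 + 0.32×0.32 + 0.29×0.36
  = 0.0897 + 0.1024 + 0.1044 = 0.2965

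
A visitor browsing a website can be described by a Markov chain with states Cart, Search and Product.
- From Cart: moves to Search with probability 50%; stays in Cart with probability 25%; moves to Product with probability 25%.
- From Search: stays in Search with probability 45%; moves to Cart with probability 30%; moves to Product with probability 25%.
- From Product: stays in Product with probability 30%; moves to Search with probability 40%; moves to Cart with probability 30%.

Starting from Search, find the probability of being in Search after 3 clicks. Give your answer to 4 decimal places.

0.4511

Propagate the distribution vector 3 clicks from Search.
After 0 clicks: (0.0000, 1.0000, 0.0000)
After 1 click: (0.3000, 0.4500, 0.2500)
After 2 clicks: (0.2850, 0.4525, 0.2625)
After 3 clicks: (0.2858, 0.4511, 0.2631)
P(in Search after 3 clicks) = 0.4511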